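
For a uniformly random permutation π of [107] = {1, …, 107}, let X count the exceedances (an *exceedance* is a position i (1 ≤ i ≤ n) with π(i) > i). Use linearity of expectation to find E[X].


Write X = Σ_{i=1}^{107} X_i, where X_i = 1_{π(i) > i}.
For each fixed i, π(i) is uniform over {1, …, 107} (marginal of a uniform permutation), so P[π(i) > i] = (n − i)/n. Summing: Σ_{i=1}^{107} (n − i)/n = (0 + 1 + … + 106)/107 = 107(107 − 1)/(2·107) = (107 − 1)/2.
Hence E[X] = Σ_{i=1}^{107} (107 − i)/107 = 53 ≈ 53.00000.

E[X] = 53 = 53.00000.


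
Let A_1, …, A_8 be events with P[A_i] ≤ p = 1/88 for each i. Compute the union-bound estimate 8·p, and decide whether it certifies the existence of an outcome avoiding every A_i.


Union bound: P[∪_{i=1}^{8} A_i] ≤ Σ_i P[A_i] ≤ 8·p = 8·(1/88) = 1/11.
Numerically: 1/11 ≈ 0.090909.
Is 1/11 < 1? YES.
Since P[∪ A_i] ≤ 1/11 < 1, the complement has P[∩ A_i^c] ≥ 1 − 1/11 = 10/11 > 0, so some outcome avoids every A_i.

8·p = 1/11 ≈ 0.090909; existence CERTIFIED by the union bound.


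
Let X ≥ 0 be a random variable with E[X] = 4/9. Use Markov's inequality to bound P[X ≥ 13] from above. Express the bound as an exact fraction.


μ = E[X] = 4/9, a = 13.
Markov: P[X ≥ 13] ≤ μ/a = (4/9)/13 = 4/117.
Numerically: ≈ 0.0342.
(Since a = 13 > μ = 0.4444, the bound 4/117 is < 1 and informative.)

P[X ≥ 13] ≤ 4/117 ≈ 0.0342.


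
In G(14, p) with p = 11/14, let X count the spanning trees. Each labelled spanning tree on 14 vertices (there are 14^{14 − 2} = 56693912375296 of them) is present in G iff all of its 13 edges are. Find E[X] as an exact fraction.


K_14 has 14^{14 − 2} = 56693912375296 labelled spanning trees.
For each such spanning tree H, let X_H = 1 if all 13 edges of H are present in G. Then P[X_H = 1] = p^{13} = (11/14)^{13} = 34522712143931/793714773254144.
By linearity of expectation: E[X] = Σ_H E[X_H] = 56693912375296 · p^{13} = 56693912375296 · 34522712143931/793714773254144 = 34522712143931/14.
Numerically: E[X] ≈ 2.466e+12.

E[X] = 56693912375296 · (11/14)^{13} = 34522712143931/14 ≈ 2.466e+12.


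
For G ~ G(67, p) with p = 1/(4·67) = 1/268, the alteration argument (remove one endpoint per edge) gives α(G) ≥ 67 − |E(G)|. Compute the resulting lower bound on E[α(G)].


E[|E(G)|] = C(67, 2)·p = 2211 · (1/268) = 33/4.
E[α(G)] ≥ n − E[|E(G)|] = 67 − 33/4 = 235/4.
Numerically: ≈ 58.7500.
(This is only a lower bound; the true E[α(G)] may be larger.)

E[α(G)] ≥ 235/4 ≈ 58.7500.


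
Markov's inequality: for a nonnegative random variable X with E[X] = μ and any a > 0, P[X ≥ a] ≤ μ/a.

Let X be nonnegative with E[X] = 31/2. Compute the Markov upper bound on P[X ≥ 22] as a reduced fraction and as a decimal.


μ = E[X] = 31/2, a = 22.
Markov: P[X ≥ 22] ≤ μ/a = (31/2)/22 = 31/44.
Numerically: ≈ 0.70455.
(Since a = 22 > μ = 15.50000, the bound 31/44 is < 1 and informative.)

P[X ≥ 22] ≤ 31/44 ≈ 0.70455.


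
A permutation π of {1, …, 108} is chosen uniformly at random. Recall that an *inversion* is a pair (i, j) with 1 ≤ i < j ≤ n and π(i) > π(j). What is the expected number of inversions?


Write X = Σ X_I over the C(108, 2) = 5778 pairs i < j, with X_I the indicator of one inversion.
There are 5778 indicators.
For each fixed pair i < j, the values π(i) and π(j) are two distinct elements of {1, …, 108} in uniformly random order; by symmetry P[π(i) > π(j)] = 1/2.
By linearity: E[X] = 5778 · (1/2) = C(108, 2) · (1/2) = 5778/2 = 2889 ≈ 2889.0000.

E[X] = 2889 = 2889.0000.


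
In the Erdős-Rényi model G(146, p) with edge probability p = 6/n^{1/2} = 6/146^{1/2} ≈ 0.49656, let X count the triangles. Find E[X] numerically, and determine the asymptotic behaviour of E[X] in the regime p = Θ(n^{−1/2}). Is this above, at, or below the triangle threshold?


Number of potential triangles: C(146, 3) = 508080.
Each occurs with probability p³ ≈ (0.49656)³ ≈ 1.2244032e-01.
By linearity: E[X] = C(146, 3)·p³ ≈ 508080 · 1.2244032e-01 ≈ 62209.47943.
Since α = 1/2 < 1, p = c/n^{1/2} ≫ 1/n is above the triangle threshold p ~ 1/n. Asymptotically E[X] ~ (c³/6)·n^{3(1−α)} = (6³/6)·n^{1.5} → ∞; triangles are abundant w.h.p.

E[X] ≈ 62209.47943; in regime p = Θ(1/n^{1/2}) E[X] diverges (above the triangle threshold p ~ 1/n).


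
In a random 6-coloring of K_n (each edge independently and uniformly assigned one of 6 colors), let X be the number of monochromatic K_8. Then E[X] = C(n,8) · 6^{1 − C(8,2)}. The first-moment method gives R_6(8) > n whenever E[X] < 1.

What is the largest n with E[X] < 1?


We need C(n, 8) · 6^{1 − 28} < 1, i.e. C(n, 8) < 6^{28 − 1} = 1023490369077469249536.
Check values of n near the boundary:
  n = 1592: C(1592, 8) = 1005480414540892933435; 1005480414540892933435 < 1023490369077469249536? YES
  n = 1593: C(1593, 8) = 1010555394551193970323; 1010555394551193970323 < 1023490369077469249536? YES
  n = 1594: C(1594, 8) = 1015652773590544255167; 1015652773590544255167 < 1023490369077469249536? YES
  n = 1595: C(1595, 8) = 1020772636343363633895; 1020772636343363633895 < 1023490369077469249536? YES
  n = 1596: C(1596, 8) = 1025915067760710553965; 1025915067760710553965 < 1023490369077469249536? NO
  n = 1597: C(1597, 8) = 1031080153060953275445; 1031080153060953275445 < 1023490369077469249536? NO
The largest n with C(n, 8) < 1023490369077469249536 is n = 1595 (where E[X] = 113419181815929292655/113721152119718805504 ≈ 0.9973446). Hence R_6(8) > 1595, i.e. R_6(8) ≥ 1596.

Largest n = 1595; hence R_6(8) > 1595.


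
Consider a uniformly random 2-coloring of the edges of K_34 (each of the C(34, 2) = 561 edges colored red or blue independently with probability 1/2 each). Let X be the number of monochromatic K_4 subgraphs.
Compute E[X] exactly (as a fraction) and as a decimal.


Let X = Σ_S X_S over the C(34, 4) = 46376 subsets S of size 4, where X_S = 1 if the K_4 on S is monochromatic.
For a fixed S, the K_4 on S has C(4, 2) = 6 edges. P[all 6 edges red] = (1/2)^6, and likewise for blue, so P[monochromatic] = 2·(1/2)^6 = 2^{1 − 6} = 1/32.
Summing: E[X] = C(34, 4) · 2^{1 − 6} = 46376 · 1/32 = 5797/4.
Numerically: E[X] ≈ 1449.250.

E[X] = C(34,4)·2^(1−C(4,2)) = 5797/4 ≈ 1449.250.


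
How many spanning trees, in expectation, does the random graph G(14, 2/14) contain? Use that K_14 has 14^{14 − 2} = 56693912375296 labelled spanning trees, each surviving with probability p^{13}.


K_14 has 14^{14 − 2} = 56693912375296 labelled spanning trees.
For each such spanning tree H, let X_H = 1 if all 13 edges of H are present in G. Then P[X_H = 1] = p^{13} = (1/7)^{13} = 1/96889010407.
Summing the indicators: E[X] = Σ_H E[X_H] = 56693912375296 · p^{13} = 56693912375296 · 1/96889010407 = 4096/7.
Numerically: E[X] ≈ 585.14.

E[X] = 56693912375296 · (1/7)^{13} = 4096/7 ≈ 585.14.


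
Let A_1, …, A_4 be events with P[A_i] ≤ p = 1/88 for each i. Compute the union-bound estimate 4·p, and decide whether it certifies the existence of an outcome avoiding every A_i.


Union bound: P[∪_{i=1}^{4} A_i] ≤ Σ_i P[A_i] ≤ 4·p = 4·(1/88) = 1/22.
Numerically: 1/22 ≈ 0.045455.
Is 1/22 < 1? YES.
Since P[∪ A_i] ≤ 1/22 < 1, the complement has P[∩ A_i^c] ≥ 1 − 1/22 = 21/22 > 0, so some outcome avoids every A_i.

4·p = 1/22 ≈ 0.045455; existence CERTIFIED by the union bound.


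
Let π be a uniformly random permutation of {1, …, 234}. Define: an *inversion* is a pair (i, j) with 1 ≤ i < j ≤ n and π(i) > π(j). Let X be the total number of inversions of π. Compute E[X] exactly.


Write X = Σ X_I over the C(234, 2) = 27261 pairs i < j, with X_I the indicator of one inversion.
There are 27261 indicators.
For each fixed pair i < j, the values π(i) and π(j) are two distinct elements of {1, …, 234} in uniformly random order; by symmetry P[π(i) > π(j)] = 1/2.
By linearity: E[X] = 27261 · (1/2) = C(234, 2) · (1/2) = 27261/2 = 27261/2 ≈ 13630.50000.

E[X] = 27261/2 = 13630.50000.


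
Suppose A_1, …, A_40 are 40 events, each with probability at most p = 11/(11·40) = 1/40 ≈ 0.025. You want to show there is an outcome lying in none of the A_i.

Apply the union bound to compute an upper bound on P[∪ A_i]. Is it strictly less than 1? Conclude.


Union bound: P[∪_{i=1}^{40} A_i] ≤ Σ_i P[A_i] ≤ 40·p = 40·(1/40) = 1.
Numerically: 1 ≈ 1.000.
Is 1 < 1? NO.
Since the bound 1 is ≥ 1, the union bound is uninformative here; it does NOT by itself certify existence.

40·p = 1 ≈ 1.000; existence NOT certified by the union bound.


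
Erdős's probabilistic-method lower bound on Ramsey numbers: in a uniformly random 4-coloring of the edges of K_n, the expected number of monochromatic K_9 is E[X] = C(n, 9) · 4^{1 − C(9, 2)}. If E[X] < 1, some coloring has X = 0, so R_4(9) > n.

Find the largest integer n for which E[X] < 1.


We need C(n, 9) · 4^{1 − 36} < 1, i.e. C(n, 9) < 4^{36 − 1} = 1180591620717411303424.
Check values of n near the boundary:
  n = 911: C(911, 9) = 1144686900492291197405; 1144686900492291197405 < 1180591620717411303424? YES
  n = 912: C(912, 9) = 1156095740032081475120; 1156095740032081475120 < 1180591620717411303424? YES
  n = 913: C(913, 9) = 1167605542753639808390; 1167605542753639808390 < 1180591620717411303424? YES
  n = 914: C(914, 9) = 1179217089587653905932; 1179217089587653905932 < 1180591620717411303424? YES
  n = 915: C(915, 9) = 1190931166636537885130; 1190931166636537885130 < 1180591620717411303424? NO
The largest n with C(n, 9) < 1180591620717411303424 is n = 914 (where E[X] = 294804272396913476483/295147905179352825856 ≈ 0.998836). Hence R_4(9) > 914, i.e. R_4(9) ≥ 915.

Largest n = 914; hence R_4(9) > 914.


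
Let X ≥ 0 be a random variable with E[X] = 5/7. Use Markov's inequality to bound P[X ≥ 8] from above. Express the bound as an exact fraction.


μ = E[X] = 5/7, a = 8.
Markov: P[X ≥ 8] ≤ μ/a = (5/7)/8 = 5/56.
Numerically: ≈ 0.089286.
(Since a = 8 > μ = 0.714286, the bound 5/56 is < 1 and informative.)

P[X ≥ 8] ≤ 5/56 ≈ 0.089286.


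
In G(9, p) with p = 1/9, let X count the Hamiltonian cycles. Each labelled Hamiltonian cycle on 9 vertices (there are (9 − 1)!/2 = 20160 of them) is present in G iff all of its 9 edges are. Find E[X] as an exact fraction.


K_9 has (9 − 1)!/2 = 20160 labelled Hamiltonian cycles.
For each such Hamiltonian cycle H, let X_H = 1 if all 9 edges of H are present in G. Then P[X_H = 1] = p^{9} = (1/9)^{9} = 1/387420489.
By linearity: E[X] = Σ_H E[X_H] = 20160 · p^{9} = 20160 · 1/387420489 = 2240/43046721.
Numerically: E[X] ≈ 5.20365e-05.

E[X] = 20160 · (1/9)^{9} = 2240/43046721 ≈ 5.20365e-05.


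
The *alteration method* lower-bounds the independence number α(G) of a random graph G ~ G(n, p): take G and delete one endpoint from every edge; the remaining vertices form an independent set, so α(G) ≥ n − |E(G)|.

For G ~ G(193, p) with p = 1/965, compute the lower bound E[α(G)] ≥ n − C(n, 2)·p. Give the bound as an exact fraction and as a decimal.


E[|E(G)|] = C(193, 2)·p = 18528 · (1/965) = 96/5.
E[α(G)] ≥ n − E[|E(G)|] = 193 − 96/5 = 869/5.
Numerically: ≈ 173.80000.
(This is only a lower bound; the true E[α(G)] may be larger.)

E[α(G)] ≥ 869/5 ≈ 173.80000.


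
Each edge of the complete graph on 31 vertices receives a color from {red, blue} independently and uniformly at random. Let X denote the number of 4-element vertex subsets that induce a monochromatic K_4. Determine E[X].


Let X = Σ_S X_S over the C(31, 4) = 31465 subsets S of size 4, where X_S = 1 if the K_4 on S is monochromatic.
For a fixed S, the K_4 on S has C(4, 2) = 6 edges. P[all 6 edges red] = (1/2)^6, and likewise for blue, so P[monochromatic] = 2·(1/2)^6 = 2^{1 − 6} = 1/32.
By linearity: E[X] = C(31, 4) · 2^{1 − 6} = 31465 · 1/32 = 31465/32.
Numerically: E[X] ≈ 983.281250.

E[X] = C(31,4)·2^(1−C(4,2)) = 31465/32 ≈ 983.281250.


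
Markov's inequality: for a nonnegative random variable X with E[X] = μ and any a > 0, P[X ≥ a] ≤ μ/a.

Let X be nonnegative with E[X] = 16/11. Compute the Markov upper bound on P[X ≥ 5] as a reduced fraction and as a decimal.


μ = E[X] = 16/11, a = 5.
Markov: P[X ≥ 5] ≤ μ/a = (16/11)/5 = 16/55.
Numerically: ≈ 0.291.
(Since a = 5 > μ = 1.455, the bound 16/55 is < 1 and informative.)

P[X ≥ 5] ≤ 16/55 ≈ 0.291.


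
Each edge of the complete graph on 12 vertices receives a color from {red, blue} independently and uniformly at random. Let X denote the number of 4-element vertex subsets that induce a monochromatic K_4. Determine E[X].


Let X = Σ_S X_S over the C(12, 4) = 495 subsets S of size 4, where X_S = 1 if the K_4 on S is monochromatic.
For a fixed S, the K_4 on S has C(4, 2) = 6 edges. P[all 6 edges red] = (1/2)^6, and likewise for blue, so P[monochromatic] = 2·(1/2)^6 = 2^{1 − 6} = 1/32.
Summing: E[X] = C(12, 4) · 2^{1 − 6} = 495 · 1/32 = 495/32.
Numerically: E[X] ≈ 15.468750.

E[X] = C(12,4)·2^(1−C(4,2)) = 495/32 ≈ 15.468750.


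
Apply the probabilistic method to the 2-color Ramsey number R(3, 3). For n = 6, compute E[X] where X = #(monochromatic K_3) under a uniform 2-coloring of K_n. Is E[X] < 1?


E[X] = C(6, 3) · 2^{1 − 3} = 20 · 2^{−2} = 20/4.
As a reduced fraction: E[X] = 5 ≈ 5.000.
Is E[X] < 1? NO.
Since E[X] ≥ 1, the first-moment bound is inconclusive at n = 6; it does NOT by itself certify R(3, 3) > 6.

E[X] = 5 ≈ 5.000; E[X] ≥ 1; first-moment method inconclusive here.


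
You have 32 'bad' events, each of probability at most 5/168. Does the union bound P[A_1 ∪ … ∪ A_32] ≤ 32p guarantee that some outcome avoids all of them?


Union bound: P[∪_{i=1}^{32} A_i] ≤ Σ_i P[A_i] ≤ 32·p = 32·(5/168) = 20/21.
Numerically: 20/21 ≈ 0.9524.
Is 20/21 < 1? YES.
Since P[∪ A_i] ≤ 20/21 < 1, the complement has P[∩ A_i^c] ≥ 1 − 20/21 = 1/21 > 0, so some outcome avoids every A_i.

32·p = 20/21 ≈ 0.9524; existence CERTIFIED by the union bound.


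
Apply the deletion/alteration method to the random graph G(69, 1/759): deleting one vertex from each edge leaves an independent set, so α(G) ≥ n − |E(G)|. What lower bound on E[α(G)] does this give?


E[|E(G)|] = C(69, 2)·p = 2346 · (1/759) = 34/11.
E[α(G)] ≥ n − E[|E(G)|] = 69 − 34/11 = 725/11.
Numerically: ≈ 65.90909.
(This is only a lower bound; the true E[α(G)] may be larger.)

E[α(G)] ≥ 725/11 ≈ 65.90909.


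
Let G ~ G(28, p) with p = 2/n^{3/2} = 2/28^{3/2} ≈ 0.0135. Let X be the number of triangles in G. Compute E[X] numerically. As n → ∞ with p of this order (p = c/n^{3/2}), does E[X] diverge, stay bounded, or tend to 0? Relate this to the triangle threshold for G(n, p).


Number of potential triangles: C(28, 3) = 3276.
Each occurs with probability p³ ≈ (0.0135)³ ≈ 2.45968e-06.
By linearity: E[X] = C(28, 3)·p³ ≈ 3276 · 2.45968e-06 ≈ 0.008.
Since α = 3/2 > 1, p = c/n^{3/2} = o(1/n) is below the triangle threshold p ~ 1/n. Asymptotically E[X] ~ (c³/6)·n^{3(1−α)} = (2³/6)·n^{-1.5} → 0, so by Markov's inequality G has no triangles w.h.p.

E[X] ≈ 0.008; in regime p = Θ(1/n^{3/2}) E[X] tends to 0 (below the triangle threshold p ~ 1/n).


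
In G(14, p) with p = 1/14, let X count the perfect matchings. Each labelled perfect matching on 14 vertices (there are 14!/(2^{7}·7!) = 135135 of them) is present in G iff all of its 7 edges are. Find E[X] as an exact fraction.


K_14 has 14!/(2^{7}·7!) = 135135 labelled perfect matchings.
For each such perfect matching H, let X_H = 1 if all 7 edges of H are present in G. Then P[X_H = 1] = p^{7} = (1/14)^{7} = 1/105413504.
By linearity: E[X] = Σ_H E[X_H] = 135135 · p^{7} = 135135 · 1/105413504 = 19305/15059072.
Numerically: E[X] ≈ 0.00128195.

E[X] = 135135 · (1/14)^{7} = 19305/15059072 ≈ 0.00128195.


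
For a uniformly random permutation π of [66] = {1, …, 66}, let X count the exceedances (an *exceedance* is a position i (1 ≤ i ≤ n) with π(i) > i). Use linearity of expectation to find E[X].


Write X = Σ_{i=1}^{66} X_i, where X_i = 1_{π(i) > i}.
For each fixed i, π(i) is uniform over {1, …, 66} (marginal of a uniform permutation), so P[π(i) > i] = (n − i)/n. Summing: Σ_{i=1}^{66} (n − i)/n = (0 + 1 + … + 65)/66 = 66(66 − 1)/(2·66) = (66 − 1)/2.
Hence E[X] = Σ_{i=1}^{66} (66 − i)/66 = 65/2 ≈ 32.50000.

E[X] = 65/2 = 32.50000.


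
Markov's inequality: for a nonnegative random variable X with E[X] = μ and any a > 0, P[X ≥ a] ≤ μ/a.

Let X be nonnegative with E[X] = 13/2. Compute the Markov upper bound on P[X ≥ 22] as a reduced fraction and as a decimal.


μ = E[X] = 13/2, a = 22.
Markov: P[X ≥ 22] ≤ μ/a = (13/2)/22 = 13/44.
Numerically: ≈ 0.2955.
(Since a = 22 > μ = 6.5000, the bound 13/44 is < 1 and informative.)

P[X ≥ 22] ≤ 13/44 ≈ 0.2955.


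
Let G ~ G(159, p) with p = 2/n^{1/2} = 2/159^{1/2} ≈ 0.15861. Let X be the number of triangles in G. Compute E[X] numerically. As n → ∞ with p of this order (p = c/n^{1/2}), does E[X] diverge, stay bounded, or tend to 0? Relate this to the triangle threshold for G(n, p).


Number of potential triangles: C(159, 3) = 657359.
Each occurs with probability p³ ≈ (0.15861)³ ≈ 3.9901967e-03.
By linearity: E[X] = C(159, 3)·p³ ≈ 657359 · 3.9901967e-03 ≈ 2622.99168.
Since α = 1/2 < 1, p = c/n^{1/2} ≫ 1/n is above the triangle threshold p ~ 1/n. Asymptotically E[X] ~ (c³/6)·n^{3(1−α)} = (2³/6)·n^{1.5} → ∞; triangles are abundant w.h.p.

E[X] ≈ 2622.99168; in regime p = Θ(1/n^{1/2}) E[X] diverges (above the triangle threshold p ~ 1/n).


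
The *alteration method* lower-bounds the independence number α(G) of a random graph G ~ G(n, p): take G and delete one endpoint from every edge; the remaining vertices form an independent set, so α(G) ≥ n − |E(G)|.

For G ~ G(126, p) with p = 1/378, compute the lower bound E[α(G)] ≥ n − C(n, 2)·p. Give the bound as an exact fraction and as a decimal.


E[|E(G)|] = C(126, 2)·p = 7875 · (1/378) = 125/6.
E[α(G)] ≥ n − E[|E(G)|] = 126 − 125/6 = 631/6.
Numerically: ≈ 105.16667.
(This is only a lower bound; the true E[α(G)] may be larger.)

E[α(G)] ≥ 631/6 ≈ 105.16667.


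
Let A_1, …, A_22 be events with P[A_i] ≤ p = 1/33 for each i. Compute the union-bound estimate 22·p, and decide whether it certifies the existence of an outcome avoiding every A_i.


Union bound: P[∪_{i=1}^{22} A_i] ≤ Σ_i P[A_i] ≤ 22·p = 22·(1/33) = 2/3.
Numerically: 2/3 ≈ 0.666667.
Is 2/3 < 1? YES.
Since P[∪ A_i] ≤ 2/3 < 1, the complement has P[∩ A_i^c] ≥ 1 − 2/3 = 1/3 > 0, so some outcome avoids every A_i.

22·p = 2/3 ≈ 0.666667; existence CERTIFIED by the union bound.


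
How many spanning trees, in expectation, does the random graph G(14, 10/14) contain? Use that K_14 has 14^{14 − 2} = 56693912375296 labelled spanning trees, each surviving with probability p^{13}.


K_14 has 14^{14 − 2} = 56693912375296 labelled spanning trees.
For each such spanning tree H, let X_H = 1 if all 13 edges of H are present in G. Then P[X_H = 1] = p^{13} = (5/7)^{13} = 1220703125/96889010407.
Summing the indicators: E[X] = Σ_H E[X_H] = 56693912375296 · p^{13} = 56693912375296 · 1220703125/96889010407 = 5000000000000/7.
Numerically: E[X] ≈ 7.14e+11.

E[X] = 56693912375296 · (5/7)^{13} = 5000000000000/7 ≈ 7.14e+11.


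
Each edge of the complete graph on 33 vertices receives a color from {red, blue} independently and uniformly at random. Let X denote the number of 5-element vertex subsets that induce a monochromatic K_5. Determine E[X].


Let X = Σ_S X_S over the C(33, 5) = 237336 subsets S of size 5, where X_S = 1 if the K_5 on S is monochromatic.
For a fixed S, the K_5 on S has C(5, 2) = 10 edges. P[all 10 edges red] = (1/2)^10, and likewise for blue, so P[monochromatic] = 2·(1/2)^10 = 2^{1 − 10} = 1/512.
Summing: E[X] = C(33, 5) · 2^{1 − 10} = 237336 · 1/512 = 29667/64.
Numerically: E[X] ≈ 463.546875.

E[X] = C(33,5)·2^(1−C(5,2)) = 29667/64 ≈ 463.546875.


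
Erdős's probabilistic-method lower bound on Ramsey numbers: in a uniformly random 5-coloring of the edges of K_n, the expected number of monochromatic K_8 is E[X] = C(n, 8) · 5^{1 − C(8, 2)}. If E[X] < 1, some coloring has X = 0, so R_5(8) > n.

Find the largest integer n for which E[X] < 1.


We need C(n, 8) · 5^{1 − 28} < 1, i.e. C(n, 8) < 5^{28 − 1} = 7450580596923828125.
Check values of n near the boundary:
  n = 859: C(859, 8) = 7115855595170747139; 7115855595170747139 < 7450580596923828125? YES
  n = 860: C(860, 8) = 7182671140665308145; 7182671140665308145 < 7450580596923828125? YES
  n = 861: C(861, 8) = 7250034996615275865; 7250034996615275865 < 7450580596923828125? YES
  n = 862: C(862, 8) = 7317951015318931845; 7317951015318931845 < 7450580596923828125? YES
  n = 863: C(863, 8) = 7386423071602617757; 7386423071602617757 < 7450580596923828125? YES
  n = 864: C(864, 8) = 7455455062926006708; 7455455062926006708 < 7450580596923828125? NO
The largest n with C(n, 8) < 7450580596923828125 is n = 863 (where E[X] = 7386423071602617757/7450580596923828125 ≈ 0.9914). Hence R_5(8) > 863, i.e. R_5(8) ≥ 864.

Largest n = 863; hence R_5(8) > 863.


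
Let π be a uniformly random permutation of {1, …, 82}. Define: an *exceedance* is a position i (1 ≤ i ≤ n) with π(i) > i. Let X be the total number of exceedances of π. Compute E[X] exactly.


Write X = Σ_{i=1}^{82} X_i, where X_i = 1_{π(i) > i}.
For each fixed i, π(i) is uniform over {1, …, 82} (marginal of a uniform permutation), so P[π(i) > i] = (n − i)/n. Summing: Σ_{i=1}^{82} (n − i)/n = (0 + 1 + … + 81)/82 = 82(82 − 1)/(2·82) = (82 − 1)/2.
Hence E[X] = Σ_{i=1}^{82} (82 − i)/82 = 81/2 ≈ 40.500.

E[X] = 81/2 = 40.500.


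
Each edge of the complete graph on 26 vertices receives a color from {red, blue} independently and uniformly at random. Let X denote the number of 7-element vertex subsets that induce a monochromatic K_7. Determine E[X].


Let X = Σ_S X_S over the C(26, 7) = 657800 subsets S of size 7, where X_S = 1 if the K_7 on S is monochromatic.
For a fixed S, the K_7 on S has C(7, 2) = 21 edges. P[all 21 edges red] = (1/2)^21, and likewise for blue, so P[monochromatic] = 2·(1/2)^21 = 2^{1 − 21} = 1/1048576.
By linearity of expectation: E[X] = C(26, 7) · 2^{1 − 21} = 657800 · 1/1048576 = 82225/131072.
Numerically: E[X] ≈ 0.627327.

E[X] = C(26,7)·2^(1−C(7,2)) = 82225/131072 ≈ 0.627327.


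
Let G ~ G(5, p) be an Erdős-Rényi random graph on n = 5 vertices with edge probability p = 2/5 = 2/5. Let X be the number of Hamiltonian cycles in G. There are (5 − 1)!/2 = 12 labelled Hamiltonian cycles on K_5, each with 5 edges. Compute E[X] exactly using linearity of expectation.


K_5 has (5 − 1)!/2 = 12 labelled Hamiltonian cycles.
For each such Hamiltonian cycle H, let X_H = 1 if all 5 edges of H are present in G. Then P[X_H = 1] = p^{5} = (2/5)^{5} = 32/3125.
By linearity of expectation: E[X] = Σ_H E[X_H] = 12 · p^{5} = 12 · 32/3125 = 384/3125.
Numerically: E[X] ≈ 0.123.

E[X] = 12 · (2/5)^{5} = 384/3125 ≈ 0.123.


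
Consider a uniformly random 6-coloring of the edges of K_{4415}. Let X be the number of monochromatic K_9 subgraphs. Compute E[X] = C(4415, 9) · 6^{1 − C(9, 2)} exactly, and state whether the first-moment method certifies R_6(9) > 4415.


E[X] = C(4415, 9) · 6^{1 − 36} = 1742086910069196051229123255 · 6^{−35} = 1742086910069196051229123255/1719070799748422591028658176.
As a reduced fraction: E[X] = 1742086910069196051229123255/1719070799748422591028658176 ≈ 1.01339.
Is E[X] < 1? NO.
Since E[X] ≥ 1, the first-moment bound is inconclusive at n = 4415; it does NOT by itself certify R_6(9) > 4415.

E[X] = 1742086910069196051229123255/1719070799748422591028658176 ≈ 1.01339; E[X] ≥ 1; first-moment method inconclusive here.


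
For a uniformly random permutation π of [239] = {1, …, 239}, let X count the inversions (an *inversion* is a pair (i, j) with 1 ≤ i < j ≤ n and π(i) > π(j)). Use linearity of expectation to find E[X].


Write X = Σ X_I over the C(239, 2) = 28441 pairs i < j, with X_I the indicator of one inversion.
There are 28441 indicators.
For each fixed pair i < j, the values π(i) and π(j) are two distinct elements of {1, …, 239} in uniformly random order; by symmetry P[π(i) > π(j)] = 1/2.
By linearity: E[X] = 28441 · (1/2) = C(239, 2) · (1/2) = 28441/2 = 28441/2 ≈ 14220.500.

E[X] = 28441/2 = 14220.500.


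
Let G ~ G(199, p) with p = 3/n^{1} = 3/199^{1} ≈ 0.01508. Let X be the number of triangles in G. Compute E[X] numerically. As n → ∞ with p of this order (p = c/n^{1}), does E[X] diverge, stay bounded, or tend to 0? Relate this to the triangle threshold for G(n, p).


Number of potential triangles: C(199, 3) = 1293699.
Each occurs with probability p³ ≈ (0.01508)³ ≈ 3.426136e-06.
By linearity: E[X] = C(199, 3)·p³ ≈ 1293699 · 3.426136e-06 ≈ 4.4324.
Here α = 1, so p = 3/n is exactly at the triangle threshold p ~ 1/n. Asymptotically E[X] → c³/6 = 3³/6 = 9/2 ≈ 4.5000, a bounded constant. In this regime the triangle count is asymptotically Poisson(c³/6).

E[X] ≈ 4.4324; in regime p = Θ(1/n^{1}) E[X] stays bounded (at the triangle threshold p ~ 1/n).


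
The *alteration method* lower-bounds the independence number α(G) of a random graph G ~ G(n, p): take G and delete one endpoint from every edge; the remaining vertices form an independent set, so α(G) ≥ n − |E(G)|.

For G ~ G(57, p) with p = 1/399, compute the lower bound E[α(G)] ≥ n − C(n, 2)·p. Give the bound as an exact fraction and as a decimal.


E[|E(G)|] = C(57, 2)·p = 1596 · (1/399) = 4.
E[α(G)] ≥ n − E[|E(G)|] = 57 − 4 = 53.
Numerically: ≈ 53.00000.
(This is only a lower bound; the true E[α(G)] may be larger.)

E[α(G)] ≥ 53 ≈ 53.00000.


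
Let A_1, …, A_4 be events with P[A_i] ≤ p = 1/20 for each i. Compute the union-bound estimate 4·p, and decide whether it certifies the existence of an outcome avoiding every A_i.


Union bound: P[∪_{i=1}^{4} A_i] ≤ Σ_i P[A_i] ≤ 4·p = 4·(1/20) = 1/5.
Numerically: 1/5 ≈ 0.200000.
Is 1/5 < 1? YES.
Since P[∪ A_i] ≤ 1/5 < 1, the complement has P[∩ A_i^c] ≥ 1 − 1/5 = 4/5 > 0, so some outcome avoids every A_i.

4·p = 1/5 ≈ 0.200000; existence CERTIFIED by the union bound.


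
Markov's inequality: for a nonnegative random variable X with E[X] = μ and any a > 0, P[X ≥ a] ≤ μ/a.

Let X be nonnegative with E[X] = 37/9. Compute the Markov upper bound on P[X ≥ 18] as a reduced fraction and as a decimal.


μ = E[X] = 37/9, a = 18.
Markov: P[X ≥ 18] ≤ μ/a = (37/9)/18 = 37/162.
Numerically: ≈ 0.228395.
(Since a = 18 > μ = 4.111111, the bound 37/162 is < 1 and informative.)

P[X ≥ 18] ≤ 37/162 ≈ 0.228395.


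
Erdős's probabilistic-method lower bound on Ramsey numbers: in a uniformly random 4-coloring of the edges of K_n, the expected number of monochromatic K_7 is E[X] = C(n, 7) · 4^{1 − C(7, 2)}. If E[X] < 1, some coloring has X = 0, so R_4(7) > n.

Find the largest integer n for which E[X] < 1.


We need C(n, 7) · 4^{1 − 21} < 1, i.e. C(n, 7) < 4^{21 − 1} = 1099511627776.
Check values of n near the boundary:
  n = 177: C(177, 7) = 957664425960; 957664425960 < 1099511627776? YES
  n = 178: C(178, 7) = 996867063280; 996867063280 < 1099511627776? YES
  n = 179: C(179, 7) = 1037437234460; 1037437234460 < 1099511627776? YES
  n = 180: C(180, 7) = 1079414463600; 1079414463600 < 1099511627776? YES
  n = 181: C(181, 7) = 1122839183400; 1122839183400 < 1099511627776? NO
The largest n with C(n, 7) < 1099511627776 is n = 180 (where E[X] = 67463403975/68719476736 ≈ 0.9817217). Hence R_4(7) > 180, i.e. R_4(7) ≥ 181.

Largest n = 180; hence R_4(7) > 180.


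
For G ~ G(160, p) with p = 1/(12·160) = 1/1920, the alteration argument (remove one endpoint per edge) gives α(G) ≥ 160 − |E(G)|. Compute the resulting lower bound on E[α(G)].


E[|E(G)|] = C(160, 2)·p = 12720 · (1/1920) = 53/8.
E[α(G)] ≥ n − E[|E(G)|] = 160 − 53/8 = 1227/8.
Numerically: ≈ 153.37500.
(This is only a lower bound; the true E[α(G)] may be larger.)

E[α(G)] ≥ 1227/8 ≈ 153.37500.


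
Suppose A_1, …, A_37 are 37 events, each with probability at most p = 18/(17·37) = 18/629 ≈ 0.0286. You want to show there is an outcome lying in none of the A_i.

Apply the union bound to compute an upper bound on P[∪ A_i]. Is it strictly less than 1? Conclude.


Union bound: P[∪_{i=1}^{37} A_i] ≤ Σ_i P[A_i] ≤ 37·p = 37·(18/629) = 18/17.
Numerically: 18/17 ≈ 1.0588.
Is 18/17 < 1? NO.
Since the bound 18/17 is ≥ 1, the union bound is uninformative here; it does NOT by itself certify existence.

37·p = 18/17 ≈ 1.0588; existence NOT certified by the union bound.


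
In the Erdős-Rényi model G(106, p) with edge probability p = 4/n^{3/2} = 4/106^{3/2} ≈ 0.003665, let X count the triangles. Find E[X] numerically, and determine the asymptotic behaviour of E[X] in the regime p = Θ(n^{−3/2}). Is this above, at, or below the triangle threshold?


Number of potential triangles: C(106, 3) = 192920.
Each occurs with probability p³ ≈ (0.003665)³ ≈ 4.923836e-08.
By linearity: E[X] = C(106, 3)·p³ ≈ 192920 · 4.923836e-08 ≈ 0.0095.
Since α = 3/2 > 1, p = c/n^{3/2} = o(1/n) is below the triangle threshold p ~ 1/n. Asymptotically E[X] ~ (c³/6)·n^{3(1−α)} = (4³/6)·n^{-1.5} → 0, so by Markov's inequality G has no triangles w.h.p.

E[X] ≈ 0.0095; in regime p = Θ(1/n^{3/2}) E[X] tends to 0 (below the triangle threshold p ~ 1/n).


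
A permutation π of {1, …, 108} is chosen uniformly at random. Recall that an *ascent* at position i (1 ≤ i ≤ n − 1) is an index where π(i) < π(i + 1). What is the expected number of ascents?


Write X = Σ X_I over i = 1, …, 107, with X_I the indicator of one ascent.
There are 107 indicators.
For each fixed i, the pair (π(i), π(i+1)) is a uniformly random ordered pair of distinct values from {1, …, 108}; by symmetry P[π(i) < π(i+1)] = 1/2.
By linearity: E[X] = 107 · (1/2) = (108 − 1) · (1/2) = 107/2 ≈ 53.50000.

E[X] = 107/2 = 53.50000.


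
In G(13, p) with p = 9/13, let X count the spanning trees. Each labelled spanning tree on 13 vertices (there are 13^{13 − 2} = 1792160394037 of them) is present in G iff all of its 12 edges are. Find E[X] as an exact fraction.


K_13 has 13^{13 − 2} = 1792160394037 labelled spanning trees.
For each such spanning tree H, let X_H = 1 if all 12 edges of H are present in G. Then P[X_H = 1] = p^{12} = (9/13)^{12} = 282429536481/23298085122481.
By linearity of expectation: E[X] = Σ_H E[X_H] = 1792160394037 · p^{12} = 1792160394037 · 282429536481/23298085122481 = 282429536481/13.
Numerically: E[X] ≈ 2.17e+10.

E[X] = 1792160394037 · (9/13)^{12} = 282429536481/13 ≈ 2.17e+10.


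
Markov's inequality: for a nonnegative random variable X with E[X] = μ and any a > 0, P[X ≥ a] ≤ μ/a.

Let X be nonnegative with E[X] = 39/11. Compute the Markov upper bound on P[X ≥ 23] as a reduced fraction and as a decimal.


μ = E[X] = 39/11, a = 23.
Markov: P[X ≥ 23] ≤ μ/a = (39/11)/23 = 39/253.
Numerically: ≈ 0.1542.
(Since a = 23 > μ = 3.5455, the bound 39/253 is < 1 and informative.)

P[X ≥ 23] ≤ 39/253 ≈ 0.1542.


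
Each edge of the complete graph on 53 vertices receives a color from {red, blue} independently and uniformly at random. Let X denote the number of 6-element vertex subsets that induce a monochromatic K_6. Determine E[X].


Let X = Σ_S X_S over the C(53, 6) = 22957480 subsets S of size 6, where X_S = 1 if the K_6 on S is monochromatic.
For a fixed S, the K_6 on S has C(6, 2) = 15 edges. P[all 15 edges red] = (1/2)^15, and likewise for blue, so P[monochromatic] = 2·(1/2)^15 = 2^{1 − 15} = 1/16384.
Summing: E[X] = C(53, 6) · 2^{1 − 15} = 22957480 · 1/16384 = 2869685/2048.
Numerically: E[X] ≈ 1401.21338.

E[X] = C(53,6)·2^(1−C(6,2)) = 2869685/2048 ≈ 1401.21338.


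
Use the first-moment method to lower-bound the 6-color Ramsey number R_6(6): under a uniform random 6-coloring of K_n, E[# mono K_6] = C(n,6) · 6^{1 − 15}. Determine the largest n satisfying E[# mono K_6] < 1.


We need C(n, 6) · 6^{1 − 15} < 1, i.e. C(n, 6) < 6^{15 − 1} = 78364164096.
Check values of n near the boundary:
  n = 192: C(192, 6) = 64300886496; 64300886496 < 78364164096? YES
  n = 193: C(193, 6) = 66364016544; 66364016544 < 78364164096? YES
  n = 194: C(194, 6) = 68482017072; 68482017072 < 78364164096? YES
  n = 195: C(195, 6) = 70656049360; 70656049360 < 78364164096? YES
  n = 196: C(196, 6) = 72887293024; 72887293024 < 78364164096? YES
  n = 197: C(197, 6) = 75176946208; 75176946208 < 78364164096? YES
  n = 198: C(198, 6) = 77526225777; 77526225777 < 78364164096? YES
  n = 199: C(199, 6) = 79936367511; 79936367511 < 78364164096? NO
  n = 200: C(200, 6) = 82408626300; 82408626300 < 78364164096? NO
The largest n with C(n, 6) < 78364164096 is n = 198 (where E[X] = 25842075259/26121388032 ≈ 0.989307). Hence R_6(6) > 198, i.e. R_6(6) ≥ 199.

Largest n = 198; hence R_6(6) > 198.


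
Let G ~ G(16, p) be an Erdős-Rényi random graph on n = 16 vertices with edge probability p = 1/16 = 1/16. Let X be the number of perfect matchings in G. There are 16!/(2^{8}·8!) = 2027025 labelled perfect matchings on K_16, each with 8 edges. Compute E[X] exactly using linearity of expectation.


K_16 has 16!/(2^{8}·8!) = 2027025 labelled perfect matchings.
For each such perfect matching H, let X_H = 1 if all 8 edges of H are present in G. Then P[X_H = 1] = p^{8} = (1/16)^{8} = 1/4294967296.
By linearity: E[X] = Σ_H E[X_H] = 2027025 · p^{8} = 2027025 · 1/4294967296 = 2027025/4294967296.
Numerically: E[X] ≈ 0.00047195.

E[X] = 2027025 · (1/16)^{8} = 2027025/4294967296 ≈ 0.00047195.


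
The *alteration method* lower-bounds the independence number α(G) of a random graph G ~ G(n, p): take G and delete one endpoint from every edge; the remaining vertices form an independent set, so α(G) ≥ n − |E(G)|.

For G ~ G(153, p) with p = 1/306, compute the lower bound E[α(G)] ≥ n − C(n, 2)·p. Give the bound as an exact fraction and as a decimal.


E[|E(G)|] = C(153, 2)·p = 11628 · (1/306) = 38.
E[α(G)] ≥ n − E[|E(G)|] = 153 − 38 = 115.
Numerically: ≈ 115.000000.
(This is only a lower bound; the true E[α(G)] may be larger.)

E[α(G)] ≥ 115 ≈ 115.000000.


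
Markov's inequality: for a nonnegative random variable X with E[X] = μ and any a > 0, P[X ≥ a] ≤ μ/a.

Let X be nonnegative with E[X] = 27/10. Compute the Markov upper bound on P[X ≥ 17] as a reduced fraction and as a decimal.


μ = E[X] = 27/10, a = 17.
Markov: P[X ≥ 17] ≤ μ/a = (27/10)/17 = 27/170.
Numerically: ≈ 0.1588.
(Since a = 17 > μ = 2.7000, the bound 27/170 is < 1 and informative.)

P[X ≥ 17] ≤ 27/170 ≈ 0.1588.


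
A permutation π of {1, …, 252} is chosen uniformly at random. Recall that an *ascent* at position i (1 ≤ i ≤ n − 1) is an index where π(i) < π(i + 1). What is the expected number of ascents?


Write X = Σ X_I over i = 1, …, 251, with X_I the indicator of one ascent.
There are 251 indicators.
For each fixed i, the pair (π(i), π(i+1)) is a uniformly random ordered pair of distinct values from {1, …, 252}; by symmetry P[π(i) < π(i+1)] = 1/2.
By linearity: E[X] = 251 · (1/2) = (252 − 1) · (1/2) = 251/2 ≈ 125.50000.

E[X] = 251/2 = 125.50000.


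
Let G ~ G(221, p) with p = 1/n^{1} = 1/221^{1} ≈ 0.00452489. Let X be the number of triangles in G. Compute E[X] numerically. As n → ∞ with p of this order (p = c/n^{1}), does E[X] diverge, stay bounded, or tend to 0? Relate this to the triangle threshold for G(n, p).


Number of potential triangles: C(221, 3) = 1774630.
Each occurs with probability p³ ≈ (0.00452489)³ ≈ 9.26452546e-08.
By linearity: E[X] = C(221, 3)·p³ ≈ 1774630 · 9.26452546e-08 ≈ 0.164411.
Here α = 1, so p = 1/n is exactly at the triangle threshold p ~ 1/n. Asymptotically E[X] → c³/6 = 1³/6 = 1/6 ≈ 0.166667, a bounded constant. In this regime the triangle count is asymptotically Poisson(c³/6).

E[X] ≈ 0.164411; in regime p = Θ(1/n^{1}) E[X] stays bounded (at the triangle threshold p ~ 1/n).


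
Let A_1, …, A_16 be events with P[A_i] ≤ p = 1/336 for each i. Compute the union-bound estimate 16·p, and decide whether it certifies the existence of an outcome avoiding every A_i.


Union bound: P[∪_{i=1}^{16} A_i] ≤ Σ_i P[A_i] ≤ 16·p = 16·(1/336) = 1/21.
Numerically: 1/21 ≈ 0.04762.
Is 1/21 < 1? YES.
Since P[∪ A_i] ≤ 1/21 < 1, the complement has P[∩ A_i^c] ≥ 1 − 1/21 = 20/21 > 0, so some outcome avoids every A_i.

16·p = 1/21 ≈ 0.04762; existence CERTIFIED by the union bound.


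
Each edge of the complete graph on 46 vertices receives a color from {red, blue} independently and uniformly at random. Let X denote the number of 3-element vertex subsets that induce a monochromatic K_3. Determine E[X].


Let X = Σ_S X_S over the C(46, 3) = 15180 subsets S of size 3, where X_S = 1 if the K_3 on S is monochromatic.
For a fixed S, the K_3 on S has C(3, 2) = 3 edges. P[all 3 edges red] = (1/2)^3, and likewise for blue, so P[monochromatic] = 2·(1/2)^3 = 2^{1 − 3} = 1/4.
Summing: E[X] = C(46, 3) · 2^{1 − 3} = 15180 · 1/4 = 3795.
Numerically: E[X] ≈ 3795.0000.

E[X] = C(46,3)·2^(1−C(3,2)) = 3795 ≈ 3795.0000.


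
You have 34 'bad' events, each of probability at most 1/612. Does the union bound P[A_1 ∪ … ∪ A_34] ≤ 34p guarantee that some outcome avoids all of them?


Union bound: P[∪_{i=1}^{34} A_i] ≤ Σ_i P[A_i] ≤ 34·p = 34·(1/612) = 1/18.
Numerically: 1/18 ≈ 0.056.
Is 1/18 < 1? YES.
Since P[∪ A_i] ≤ 1/18 < 1, the complement has P[∩ A_i^c] ≥ 1 − 1/18 = 17/18 > 0, so some outcome avoids every A_i.

34·p = 1/18 ≈ 0.056; existence CERTIFIED by the union bound.


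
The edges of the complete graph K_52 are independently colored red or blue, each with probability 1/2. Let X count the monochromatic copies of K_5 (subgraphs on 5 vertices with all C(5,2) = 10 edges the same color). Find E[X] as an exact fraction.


Let X = Σ_S X_S over the C(52, 5) = 2598960 subsets S of size 5, where X_S = 1 if the K_5 on S is monochromatic.
For a fixed S, the K_5 on S has C(5, 2) = 10 edges. P[all 10 edges red] = (1/2)^10, and likewise for blue, so P[monochromatic] = 2·(1/2)^10 = 2^{1 − 10} = 1/512.
By linearity: E[X] = C(52, 5) · 2^{1 − 10} = 2598960 · 1/512 = 162435/32.
Numerically: E[X] ≈ 5076.09375.

E[X] = C(52,5)·2^(1−C(5,2)) = 162435/32 ≈ 5076.09375.


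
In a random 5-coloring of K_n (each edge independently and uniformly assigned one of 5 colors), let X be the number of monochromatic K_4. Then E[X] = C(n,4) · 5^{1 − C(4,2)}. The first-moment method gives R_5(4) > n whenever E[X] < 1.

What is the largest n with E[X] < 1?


We need C(n, 4) · 5^{1 − 6} < 1, i.e. C(n, 4) < 5^{6 − 1} = 3125.
Check values of n near the boundary:
  n = 17: C(17, 4) = 2380; 2380 < 3125? YES
  n = 18: C(18, 4) = 3060; 3060 < 3125? YES
  n = 19: C(19, 4) = 3876; 3876 < 3125? NO
  n = 20: C(20, 4) = 4845; 4845 < 3125? NO
The largest n with C(n, 4) < 3125 is n = 18 (where E[X] = 612/625 ≈ 0.979200). Hence R_5(4) > 18, i.e. R_5(4) ≥ 19.

Largest n = 18; hence R_5(4) > 18.


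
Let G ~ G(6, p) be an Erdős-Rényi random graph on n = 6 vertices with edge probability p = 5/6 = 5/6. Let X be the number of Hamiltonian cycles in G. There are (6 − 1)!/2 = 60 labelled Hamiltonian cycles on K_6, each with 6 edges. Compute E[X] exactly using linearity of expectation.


K_6 has (6 − 1)!/2 = 60 labelled Hamiltonian cycles.
For each such Hamiltonian cycle H, let X_H = 1 if all 6 edges of H are present in G. Then P[X_H = 1] = p^{6} = (5/6)^{6} = 15625/46656.
Summing the indicators: E[X] = Σ_H E[X_H] = 60 · p^{6} = 60 · 15625/46656 = 78125/3888.
Numerically: E[X] ≈ 20.1.

E[X] = 60 · (5/6)^{6} = 78125/3888 ≈ 20.1.


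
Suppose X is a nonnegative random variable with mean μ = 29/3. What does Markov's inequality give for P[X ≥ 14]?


μ = E[X] = 29/3, a = 14.
Markov: P[X ≥ 14] ≤ μ/a = (29/3)/14 = 29/42.
Numerically: ≈ 0.690476.
(Since a = 14 > μ = 9.666667, the bound 29/42 is < 1 and informative.)

P[X ≥ 14] ≤ 29/42 ≈ 0.690476.
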